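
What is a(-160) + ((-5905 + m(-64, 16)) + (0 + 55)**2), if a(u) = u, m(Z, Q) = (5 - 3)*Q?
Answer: -3008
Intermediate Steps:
m(Z, Q) = 2*Q
a(-160) + ((-5905 + m(-64, 16)) + (0 + 55)**2) = -160 + ((-5905 + 2*16) + (0 + 55)**2) = -160 + ((-5905 + 32) + 55**2) = -160 + (-5873 + 3025) = -160 - 2848 = -3008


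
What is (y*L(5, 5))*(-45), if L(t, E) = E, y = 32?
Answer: -7200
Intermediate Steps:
(y*L(5, 5))*(-45) = (32*5)*(-45) = 160*(-45) = -7200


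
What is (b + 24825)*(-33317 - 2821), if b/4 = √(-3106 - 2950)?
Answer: -897125850 - 289104*I*√1514 ≈ -8.9713e+8 - 1.1249e+7*I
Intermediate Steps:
b = 8*I*√1514 (b = 4*√(-3106 - 2950) = 4*√(-6056) = 4*(2*I*√1514) = 8*I*√1514 ≈ 311.28*I)
(b + 24825)*(-33317 - 2821) = (8*I*√1514 + 24825)*(-33317 - 2821) = (24825 + 8*I*√1514)*(-36138) = -897125850 - 289104*I*√1514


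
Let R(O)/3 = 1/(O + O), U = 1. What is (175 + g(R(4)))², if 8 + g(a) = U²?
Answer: 28224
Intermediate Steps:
R(O) = 3/(2*O) (R(O) = 3/(O + O) = 3/((2*O)) = 3*(1/(2*O)) = 3/(2*O))
g(a) = -7 (g(a) = -8 + 1² = -8 + 1 = -7)
(175 + g(R(4)))² = (175 - 7)² = 168² = 28224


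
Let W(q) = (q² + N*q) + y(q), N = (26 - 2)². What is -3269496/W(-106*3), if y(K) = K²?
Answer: -136229/795 ≈ -171.36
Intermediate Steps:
N = 576 (N = 24² = 576)
W(q) = 2*q² + 576*q (W(q) = (q² + 576*q) + q² = 2*q² + 576*q)
-3269496/W(-106*3) = -3269496*(-1/(636*(288 - 106*3))) = -3269496*(-1/(636*(288 - 318))) = -3269496/(2*(-318)*(-30)) = -3269496/19080 = -3269496*1/19080 = -136229/795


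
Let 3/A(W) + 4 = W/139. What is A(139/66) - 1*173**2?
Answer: -7871525/263 ≈ -29930.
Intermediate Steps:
A(W) = 3/(-4 + W/139)
A(139/66) - 1*173**2 = 417/(-556 + 139/66) - 1*173**2 = 417/(-556 + 139*(1/66)) - 1*29929 = 417/(-556 + 139/66) - 29929 = 417/(-36557/66) - 29929 = 417*(-66/36557) - 29929 = -198/263 - 29929 = -7871525/263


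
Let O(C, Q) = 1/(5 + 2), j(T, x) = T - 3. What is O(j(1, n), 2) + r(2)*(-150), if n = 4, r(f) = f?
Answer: -2099/7 ≈ -299.86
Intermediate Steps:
j(T, x) = -3 + T
O(C, Q) = ⅐ (O(C, Q) = 1/7 = ⅐)
O(j(1, n), 2) + r(2)*(-150) = ⅐ + 2*(-150) = ⅐ - 300 = -2099/7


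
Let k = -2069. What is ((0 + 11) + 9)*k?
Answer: -41380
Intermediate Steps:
((0 + 11) + 9)*k = ((0 + 11) + 9)*(-2069) = (11 + 9)*(-2069) = 20*(-2069) = -41380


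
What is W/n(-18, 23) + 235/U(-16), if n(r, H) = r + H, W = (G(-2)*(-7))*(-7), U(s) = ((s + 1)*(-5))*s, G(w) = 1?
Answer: 461/48 ≈ 9.6042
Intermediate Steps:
U(s) = s*(-5 - 5*s) (U(s) = ((1 + s)*(-5))*s = (-5 - 5*s)*s = s*(-5 - 5*s))
W = 49 (W = (1*(-7))*(-7) = -7*(-7) = 49)
n(r, H) = H + r
W/n(-18, 23) + 235/U(-16) = 49/(23 - 18) + 235/((-5*(-16)*(1 - 16))) = 49/5 + 235/((-5*(-16)*(-15))) = 49*(1/5) + 235/(-1200) = 49/5 + 235*(-1/1200) = 49/5 - 47/240 = 461/48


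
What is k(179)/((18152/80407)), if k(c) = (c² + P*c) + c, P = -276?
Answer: -172714236/2269 ≈ -76119.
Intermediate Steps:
k(c) = c² - 275*c (k(c) = (c² - 276*c) + c = c² - 275*c)
k(179)/((18152/80407)) = (179*(-275 + 179))/((18152/80407)) = (179*(-96))/((18152*(1/80407))) = -17184/18152/80407 = -17184*80407/18152 = -172714236/2269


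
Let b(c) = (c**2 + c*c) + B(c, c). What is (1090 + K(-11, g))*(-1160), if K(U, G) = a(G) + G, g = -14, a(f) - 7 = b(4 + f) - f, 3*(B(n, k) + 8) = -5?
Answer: -4479920/3 ≈ -1.4933e+6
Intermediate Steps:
B(n, k) = -29/3 (B(n, k) = -8 + (1/3)*(-5) = -8 - 5/3 = -29/3)
b(c) = -29/3 + 2*c**2 (b(c) = (c**2 + c*c) - 29/3 = (c**2 + c**2) - 29/3 = 2*c**2 - 29/3 = -29/3 + 2*c**2)
a(f) = -8/3 - f + 2*(4 + f)**2 (a(f) = 7 + ((-29/3 + 2*(4 + f)**2) - f) = 7 + (-29/3 - f + 2*(4 + f)**2) = -8/3 - f + 2*(4 + f)**2)
K(U, G) = 88/3 + 2*G**2 + 16*G (K(U, G) = (88/3 + 2*G**2 + 15*G) + G = 88/3 + 2*G**2 + 16*G)
(1090 + K(-11, g))*(-1160) = (1090 + (-8/3 + 2*(4 - 14)**2))*(-1160) = (1090 + (-8/3 + 2*(-10)**2))*(-1160) = (1090 + (-8/3 + 2*100))*(-1160) = (1090 + (-8/3 + 200))*(-1160) = (1090 + 592/3)*(-1160) = (3862/3)*(-1160) = -4479920/3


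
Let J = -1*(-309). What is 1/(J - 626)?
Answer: -1/317 ≈ -0.0031546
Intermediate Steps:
J = 309
1/(J - 626) = 1/(309 - 626) = 1/(-317) = -1/317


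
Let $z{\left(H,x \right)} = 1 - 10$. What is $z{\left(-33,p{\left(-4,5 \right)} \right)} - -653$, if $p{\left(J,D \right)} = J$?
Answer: $644$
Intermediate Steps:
$z{\left(H,x \right)} = -9$ ($z{\left(H,x \right)} = 1 - 10 = -9$)
$z{\left(-33,p{\left(-4,5 \right)} \right)} - -653 = -9 - -653 = -9 + 653 = 644$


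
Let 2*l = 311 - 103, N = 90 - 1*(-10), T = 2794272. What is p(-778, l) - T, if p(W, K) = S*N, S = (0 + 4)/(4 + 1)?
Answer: -2794192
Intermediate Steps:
N = 100 (N = 90 + 10 = 100)
l = 104 (l = (311 - 103)/2 = (½)*208 = 104)
S = ⅘ (S = 4/5 = 4*(⅕) = ⅘ ≈ 0.80000)
p(W, K) = 80 (p(W, K) = (⅘)*100 = 80)
p(-778, l) - T = 80 - 1*2794272 = 80 - 2794272 = -2794192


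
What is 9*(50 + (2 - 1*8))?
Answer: 396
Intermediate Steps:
9*(50 + (2 - 1*8)) = 9*(50 + (2 - 8)) = 9*(50 - 6) = 9*44 = 396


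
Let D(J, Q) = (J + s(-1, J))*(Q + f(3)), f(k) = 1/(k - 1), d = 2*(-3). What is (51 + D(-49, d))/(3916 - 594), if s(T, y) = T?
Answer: 163/1661 ≈ 0.098134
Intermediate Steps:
d = -6
f(k) = 1/(-1 + k)
D(J, Q) = (½ + Q)*(-1 + J) (D(J, Q) = (J - 1)*(Q + 1/(-1 + 3)) = (-1 + J)*(Q + 1/2) = (-1 + J)*(Q + ½) = (-1 + J)*(½ + Q) = (½ + Q)*(-1 + J))
(51 + D(-49, d))/(3916 - 594) = (51 + (-½ + (½)*(-49) - 1*(-6) - 49*(-6)))/(3916 - 594) = (51 + (-½ - 49/2 + 6 + 294))/3322 = (51 + 275)*(1/3322) = 326*(1/3322) = 163/1661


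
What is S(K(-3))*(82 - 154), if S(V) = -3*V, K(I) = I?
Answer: -648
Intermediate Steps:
S(K(-3))*(82 - 154) = (-3*(-3))*(82 - 154) = 9*(-72) = -648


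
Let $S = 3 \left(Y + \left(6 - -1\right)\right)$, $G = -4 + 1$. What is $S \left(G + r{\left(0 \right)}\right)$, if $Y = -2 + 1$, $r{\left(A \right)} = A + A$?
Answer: $-54$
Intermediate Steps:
$G = -3$
$r{\left(A \right)} = 2 A$
$Y = -1$
$S = 18$ ($S = 3 \left(-1 + \left(6 - -1\right)\right) = 3 \left(-1 + \left(6 + 1\right)\right) = 3 \left(-1 + 7\right) = 3 \cdot 6 = 18$)
$S \left(G + r{\left(0 \right)}\right) = 18 \left(-3 + 2 \cdot 0\right) = 18 \left(-3 + 0\right) = 18 \left(-3\right) = -54$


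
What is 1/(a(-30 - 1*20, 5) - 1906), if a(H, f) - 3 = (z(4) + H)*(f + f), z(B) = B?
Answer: -1/2363 ≈ -0.00042319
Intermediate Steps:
a(H, f) = 3 + 2*f*(4 + H) (a(H, f) = 3 + (4 + H)*(f + f) = 3 + (4 + H)*(2*f) = 3 + 2*f*(4 + H))
1/(a(-30 - 1*20, 5) - 1906) = 1/((3 + 8*5 + 2*(-30 - 1*20)*5) - 1906) = 1/((3 + 40 + 2*(-30 - 20)*5) - 1906) = 1/((3 + 40 + 2*(-50)*5) - 1906) = 1/((3 + 40 - 500) - 1906) = 1/(-457 - 1906) = 1/(-2363) = -1/2363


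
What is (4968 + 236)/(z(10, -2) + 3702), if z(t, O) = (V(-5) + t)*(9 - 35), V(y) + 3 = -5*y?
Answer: 2602/1435 ≈ 1.8132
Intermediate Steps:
V(y) = -3 - 5*y
z(t, O) = -572 - 26*t (z(t, O) = ((-3 - 5*(-5)) + t)*(9 - 35) = ((-3 + 25) + t)*(-26) = (22 + t)*(-26) = -572 - 26*t)
(4968 + 236)/(z(10, -2) + 3702) = (4968 + 236)/((-572 - 26*10) + 3702) = 5204/((-572 - 260) + 3702) = 5204/(-832 + 3702) = 5204/2870 = 5204*(1/2870) = 2602/1435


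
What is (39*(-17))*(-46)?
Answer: 30498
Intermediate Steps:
(39*(-17))*(-46) = -663*(-46) = 30498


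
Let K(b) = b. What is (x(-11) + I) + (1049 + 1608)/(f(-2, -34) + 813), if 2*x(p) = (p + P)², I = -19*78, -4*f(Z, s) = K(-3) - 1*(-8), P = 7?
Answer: -4775450/3247 ≈ -1470.7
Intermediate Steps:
f(Z, s) = -5/4 (f(Z, s) = -(-3 - 1*(-8))/4 = -(-3 + 8)/4 = -¼*5 = -5/4)
I = -1482
x(p) = (7 + p)²/2 (x(p) = (p + 7)²/2 = (7 + p)²/2)
(x(-11) + I) + (1049 + 1608)/(f(-2, -34) + 813) = ((7 - 11)²/2 - 1482) + (1049 + 1608)/(-5/4 + 813) = ((½)*(-4)² - 1482) + 2657/(3247/4) = ((½)*16 - 1482) + 2657*(4/3247) = (8 - 1482) + 10628/3247 = -1474 + 10628/3247 = -4775450/3247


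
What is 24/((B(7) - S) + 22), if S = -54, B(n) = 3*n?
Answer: 24/97 ≈ 0.24742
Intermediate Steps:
24/((B(7) - S) + 22) = 24/((3*7 - 1*(-54)) + 22) = 24/((21 + 54) + 22) = 24/(75 + 22) = 24/97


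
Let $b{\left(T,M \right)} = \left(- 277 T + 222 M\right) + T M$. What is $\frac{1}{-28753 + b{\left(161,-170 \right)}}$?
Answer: $- \frac{1}{138460} \approx -7.2223 \cdot 10^{-6}$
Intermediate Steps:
$b{\left(T,M \right)} = - 277 T + 222 M + M T$ ($b{\left(T,M \right)} = \left(- 277 T + 222 M\right) + M T = - 277 T + 222 M + M T$)
$\frac{1}{-28753 + b{\left(161,-170 \right)}} = \frac{1}{-28753 - 109707} = \frac{1}{-138460} = - \frac{1}{138460}$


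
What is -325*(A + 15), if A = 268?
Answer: -91975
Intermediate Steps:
-325*(A + 15) = -325*(268 + 15) = -325*283 = -91975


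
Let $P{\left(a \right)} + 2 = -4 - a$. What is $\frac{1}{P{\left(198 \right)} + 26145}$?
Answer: $\frac{1}{25941} \approx 3.8549 \cdot 10^{-5}$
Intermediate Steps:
$P{\left(a \right)} = -6 - a$ ($P{\left(a \right)} = -2 - \left(4 + a\right) = -6 - a$)
$\frac{1}{P{\left(198 \right)} + 26145} = \frac{1}{\left(-6 - 198\right) + 26145} = \frac{1}{-204 + 26145} = \frac{1}{25941}$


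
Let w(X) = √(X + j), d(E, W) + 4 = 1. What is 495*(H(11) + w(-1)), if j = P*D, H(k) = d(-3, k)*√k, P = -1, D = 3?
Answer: -1485*√11 + 990*I ≈ -4925.2 + 990.0*I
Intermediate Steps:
d(E, W) = -3 (d(E, W) = -4 + 1 = -3)
H(k) = -3*√k
j = -3 (j = -1*3 = -3)
w(X) = √(-3 + X) (w(X) = √(X - 3) = √(-3 + X))
495*(H(11) + w(-1)) = 495*(-3*√11 + √(-3 - 1)) = 495*(-3*√11 + √(-4)) = 495*(-3*√11 + 2*I) = -1485*√11 + 990*I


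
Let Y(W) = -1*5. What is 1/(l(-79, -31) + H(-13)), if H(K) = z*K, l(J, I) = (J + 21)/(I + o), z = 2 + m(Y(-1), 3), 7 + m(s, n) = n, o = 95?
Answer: 32/803 ≈ 0.039851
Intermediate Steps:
Y(W) = -5
m(s, n) = -7 + n
z = -2 (z = 2 + (-7 + 3) = 2 - 4 = -2)
l(J, I) = (21 + J)/(95 + I) (l(J, I) = (J + 21)/(I + 95) = (21 + J)/(95 + I))
H(K) = -2*K
1/(l(-79, -31) + H(-13)) = 1/((21 - 79)/(95 - 31) - 2*(-13)) = 1/(-58/64 + 26) = 1/((1/64)*(-58) + 26) = 1/(-29/32 + 26) = 1/(803/32) = 32/803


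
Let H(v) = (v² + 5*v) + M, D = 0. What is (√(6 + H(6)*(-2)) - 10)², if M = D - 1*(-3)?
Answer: 4*(5 - I*√33)² ≈ -32.0 - 229.78*I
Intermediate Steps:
M = 3 (M = 0 - 1*(-3) = 0 + 3 = 3)
H(v) = 3 + v² + 5*v (H(v) = (v² + 5*v) + 3 = 3 + v² + 5*v)
(√(6 + H(6)*(-2)) - 10)² = (√(6 + (3 + 6² + 5*6)*(-2)) - 10)² = (√(6 + (3 + 36 + 30)*(-2)) - 10)² = (√(6 + 69*(-2)) - 10)² = (√(6 - 138) - 10)² = (√(-132) - 10)² = (2*I*√33 - 10)² = (-10 + 2*I*√33)²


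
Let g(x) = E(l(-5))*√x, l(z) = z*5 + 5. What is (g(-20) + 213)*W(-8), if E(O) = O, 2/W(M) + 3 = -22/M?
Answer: -1704 + 320*I*√5 ≈ -1704.0 + 715.54*I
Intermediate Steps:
l(z) = 5 + 5*z (l(z) = 5*z + 5 = 5 + 5*z)
W(M) = 2/(-3 - 22/M)
g(x) = -20*√x (g(x) = (5 + 5*(-5))*√x = (5 - 25)*√x = -20*√x)
(g(-20) + 213)*W(-8) = (-40*I*√5 + 213)*(-2*(-8)/(22 + 3*(-8))) = (-40*I*√5 + 213)*(-2*(-8)/(22 - 24)) = (-40*I*√5 + 213)*(-2*(-8)/(-2)) = (213 - 40*I*√5)*(-2*(-8)*(-½)) = (213 - 40*I*√5)*(-8) = -1704 + 320*I*√5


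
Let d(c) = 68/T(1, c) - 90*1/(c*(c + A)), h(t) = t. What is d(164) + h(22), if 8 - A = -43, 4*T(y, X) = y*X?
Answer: 83411/3526 ≈ 23.656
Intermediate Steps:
T(y, X) = X*y/4 (T(y, X) = (y*X)/4 = (X*y)/4 = X*y/4)
A = 51 (A = 8 - 1*(-43) = 8 + 43 = 51)
d(c) = 272/c - 90/(c*(51 + c)) (d(c) = 68/(((1/4)*c*1)) - 90*1/(c*(c + 51)) = 68/((c/4)) - 90*1/(c*(51 + c)) = 68*(4/c) - 90/(c*(51 + c)) = 272/c - 90/(c*(51 + c)))
d(164) + h(22) = 2*(6891 + 136*164)/(164*(51 + 164)) + 22 = 2*(1/164)*(6891 + 22304)/215 + 22 = 2*(1/164)*(1/215)*29195 + 22 = 5839/3526 + 22 = 83411/3526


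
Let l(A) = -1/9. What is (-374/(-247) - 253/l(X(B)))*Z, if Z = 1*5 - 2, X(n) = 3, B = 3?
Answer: 1688379/247 ≈ 6835.5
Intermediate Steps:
l(A) = -⅑ (l(A) = -1*⅑ = -⅑)
Z = 3 (Z = 5 - 2 = 3)
(-374/(-247) - 253/l(X(B)))*Z = (-374/(-247) - 253/(-⅑))*3 = (-374*(-1/247) - 253*(-9))*3 = (374/247 + 2277)*3 = (562793/247)*3 = 1688379/247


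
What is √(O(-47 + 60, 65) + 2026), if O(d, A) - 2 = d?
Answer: √2041 ≈ 45.177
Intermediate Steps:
O(d, A) = 2 + d
√(O(-47 + 60, 65) + 2026) = √((2 + (-47 + 60)) + 2026) = √((2 + 13) + 2026) = √(15 + 2026) = √2041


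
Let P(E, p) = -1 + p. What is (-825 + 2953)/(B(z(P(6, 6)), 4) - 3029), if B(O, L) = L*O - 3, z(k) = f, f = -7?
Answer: -532/765 ≈ -0.69543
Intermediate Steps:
z(k) = -7
B(O, L) = -3 + L*O
(-825 + 2953)/(B(z(P(6, 6)), 4) - 3029) = (-825 + 2953)/((-3 + 4*(-7)) - 3029) = 2128/((-3 - 28) - 3029) = 2128/(-31 - 3029) = 2128/(-3060) = 2128*(-1/3060) = -532/765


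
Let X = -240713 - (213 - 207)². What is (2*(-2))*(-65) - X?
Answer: 241009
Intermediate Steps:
X = -240749 (X = -240713 - 1*6² = -240713 - 1*36 = -240713 - 36 = -240749)
(2*(-2))*(-65) - X = (2*(-2))*(-65) - 1*(-240749) = -4*(-65) + 240749 = 260 + 240749 = 241009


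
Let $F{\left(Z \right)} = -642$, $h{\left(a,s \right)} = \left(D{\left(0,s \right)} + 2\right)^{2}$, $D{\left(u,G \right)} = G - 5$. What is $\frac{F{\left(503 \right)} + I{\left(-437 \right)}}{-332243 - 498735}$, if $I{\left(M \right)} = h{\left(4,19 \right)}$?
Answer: $\frac{193}{415489} \approx 0.00046451$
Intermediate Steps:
$D{\left(u,G \right)} = -5 + G$ ($D{\left(u,G \right)} = G - 5 = -5 + G$)
$h{\left(a,s \right)} = \left(-3 + s\right)^{2}$ ($h{\left(a,s \right)} = \left(\left(-5 + s\right) + 2\right)^{2} = \left(-3 + s\right)^{2}$)
$I{\left(M \right)} = 256$ ($I{\left(M \right)} = \left(-3 + 19\right)^{2} = 16^{2} = 256$)
$\frac{F{\left(503 \right)} + I{\left(-437 \right)}}{-332243 - 498735} = \frac{-642 + 256}{-332243 - 498735} = - \frac{386}{-830978} = \left(-386\right) \left(- \frac{1}{830978}\right) = \frac{193}{415489}$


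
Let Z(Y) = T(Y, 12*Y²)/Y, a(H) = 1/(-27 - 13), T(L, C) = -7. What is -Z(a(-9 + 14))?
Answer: -280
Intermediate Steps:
a(H) = -1/40 (a(H) = 1/(-40) = -1/40)
Z(Y) = -7/Y
-Z(a(-9 + 14)) = -(-7)/(-1/40) = -(-7)*(-40) = -1*280 = -280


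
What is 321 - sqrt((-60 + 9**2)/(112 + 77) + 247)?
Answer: 321 - 4*sqrt(139)/3 ≈ 305.28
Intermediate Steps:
321 - sqrt((-60 + 9**2)/(112 + 77) + 247) = 321 - sqrt((-60 + 81)/189 + 247) = 321 - sqrt(21*(1/189) + 247) = 321 - sqrt(1/9 + 247) = 321 - sqrt(2224/9) = 321 - 4*sqrt(139)/3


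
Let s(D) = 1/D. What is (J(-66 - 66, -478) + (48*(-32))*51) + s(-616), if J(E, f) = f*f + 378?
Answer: 92724015/616 ≈ 1.5053e+5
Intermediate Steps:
J(E, f) = 378 + f² (J(E, f) = f² + 378 = 378 + f²)
(J(-66 - 66, -478) + (48*(-32))*51) + s(-616) = ((378 + (-478)²) + (48*(-32))*51) + 1/(-616) = ((378 + 228484) - 1536*51) - 1/616 = (228862 - 78336) - 1/616 = 150526 - 1/616 = 92724015/616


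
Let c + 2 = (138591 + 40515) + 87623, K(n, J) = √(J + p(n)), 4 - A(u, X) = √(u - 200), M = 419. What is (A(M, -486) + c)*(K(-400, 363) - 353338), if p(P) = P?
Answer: -(266731 - √219)*(353338 - I*√37) ≈ -9.4241e+10 + 1.6224e+6*I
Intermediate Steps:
A(u, X) = 4 - √(-200 + u) (A(u, X) = 4 - √(u - 200) = 4 - √(-200 + u))
K(n, J) = √(J + n)
c = 266727 (c = -2 + ((138591 + 40515) + 87623) = -2 + (179106 + 87623) = -2 + 266729 = 266727)
(A(M, -486) + c)*(K(-400, 363) - 353338) = ((4 - √(-200 + 419)) + 266727)*(√(363 - 400) - 353338) = ((4 - √219) + 266727)*(√(-37) - 353338) = (266731 - √219)*(I*√37 - 353338) = (266731 - √219)*(-353338 + I*√37) = (-353338 + I*√37)*(266731 - √219)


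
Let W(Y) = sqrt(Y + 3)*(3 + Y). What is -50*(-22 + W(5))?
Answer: 1100 - 800*sqrt(2) ≈ -31.371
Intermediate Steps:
W(Y) = (3 + Y)**(3/2) (W(Y) = sqrt(3 + Y)*(3 + Y) = (3 + Y)**(3/2))
-50*(-22 + W(5)) = -50*(-22 + (3 + 5)**(3/2)) = -50*(-22 + 8**(3/2)) = -50*(-22 + 16*sqrt(2)) = 1100 - 800*sqrt(2)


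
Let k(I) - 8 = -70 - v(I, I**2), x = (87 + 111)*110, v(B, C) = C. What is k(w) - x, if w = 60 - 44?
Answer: -22098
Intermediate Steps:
x = 21780 (x = 198*110 = 21780)
w = 16
k(I) = -62 - I**2 (k(I) = 8 + (-70 - I**2) = -62 - I**2)
k(w) - x = (-62 - 1*16**2) - 1*21780 = (-62 - 1*256) - 21780 = (-62 - 256) - 21780 = -318 - 21780 = -22098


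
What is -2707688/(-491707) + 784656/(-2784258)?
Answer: 397393395984/76057730467 ≈ 5.2249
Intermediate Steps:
-2707688/(-491707) + 784656/(-2784258) = -2707688*(-1/491707) + 784656*(-1/2784258) = 2707688/491707 - 43592/154681 = 397393395984/76057730467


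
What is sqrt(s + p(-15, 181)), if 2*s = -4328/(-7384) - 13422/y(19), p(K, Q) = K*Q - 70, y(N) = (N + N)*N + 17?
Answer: 3*I*sqrt(577701144232602)/1364194 ≈ 52.856*I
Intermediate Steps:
y(N) = 17 + 2*N**2 (y(N) = (2*N)*N + 17 = 2*N**2 + 17 = 17 + 2*N**2)
p(K, Q) = -70 + K*Q
s = -11988707/1364194 (s = (-4328/(-7384) - 13422/(17 + 2*19**2))/2 = (-4328*(-1/7384) - 13422/(17 + 2*361))/2 = (541/923 - 13422/(17 + 722))/2 = (541/923 - 13422/739)/2 = (1/2)*(-11988707/682097) = -11988707/1364194 ≈ -8.7881)
sqrt(s + p(-15, 181)) = sqrt(-11988707/1364194 + (-70 - 15*181)) = sqrt(-11988707/1364194 + (-70 - 2715)) = sqrt(-11988707/1364194 - 2785) = sqrt(-3811268997/1364194) = 3*I*sqrt(577701144232602)/1364194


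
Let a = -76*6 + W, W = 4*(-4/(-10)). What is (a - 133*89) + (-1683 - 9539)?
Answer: -117567/5 ≈ -23513.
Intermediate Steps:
W = 8/5 (W = 4*(-4*(-1/10)) = 4*(2/5) = 8/5 ≈ 1.6000)
a = -2272/5 (a = -76*6 + 8/5 = -456 + 8/5 = -2272/5 ≈ -454.40)
(a - 133*89) + (-1683 - 9539) = (-2272/5 - 133*89) + (-1683 - 9539) = (-2272/5 - 11837) - 11222 = -61457/5 - 11222 = -117567/5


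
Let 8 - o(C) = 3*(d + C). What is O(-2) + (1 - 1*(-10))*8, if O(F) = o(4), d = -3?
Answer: 93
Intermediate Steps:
o(C) = 17 - 3*C (o(C) = 8 - 3*(-3 + C) = 8 - (-9 + 3*C) = 8 + (9 - 3*C) = 17 - 3*C)
O(F) = 5 (O(F) = 17 - 3*4 = 17 - 12 = 5)
O(-2) + (1 - 1*(-10))*8 = 5 + (1 - 1*(-10))*8 = 5 + (1 + 10)*8 = 5 + 11*8 = 5 + 88 = 93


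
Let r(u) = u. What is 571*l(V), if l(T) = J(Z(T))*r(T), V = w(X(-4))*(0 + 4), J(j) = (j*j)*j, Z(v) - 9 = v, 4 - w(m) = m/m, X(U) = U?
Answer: 63456372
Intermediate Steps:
w(m) = 3 (w(m) = 4 - m/m = 4 - 1*1 = 4 - 1 = 3)
Z(v) = 9 + v
J(j) = j³ (J(j) = j²*j = j³)
V = 12 (V = 3*(0 + 4) = 3*4 = 12)
l(T) = T*(9 + T)³ (l(T) = (9 + T)³*T = T*(9 + T)³)
571*l(V) = 571*(12*(9 + 12)³) = 571*(12*21³) = 571*(12*9261) = 571*111132 = 63456372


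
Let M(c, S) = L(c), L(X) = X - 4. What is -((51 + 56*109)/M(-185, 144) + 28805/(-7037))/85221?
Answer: 48756880/113343333453 ≈ 0.00043017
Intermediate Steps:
L(X) = -4 + X
M(c, S) = -4 + c
-((51 + 56*109)/M(-185, 144) + 28805/(-7037))/85221 = -((51 + 56*109)/(-4 - 185) + 28805/(-7037))/85221 = -((51 + 6104)/(-189) + 28805*(-1/7037))/85221 = -(6155*(-1/189) - 28805/7037)/85221 = -(-6155/189 - 28805/7037)/85221 = -(-48756880)/(1329993*85221) = -1*(-48756880/113343333453) = 48756880/113343333453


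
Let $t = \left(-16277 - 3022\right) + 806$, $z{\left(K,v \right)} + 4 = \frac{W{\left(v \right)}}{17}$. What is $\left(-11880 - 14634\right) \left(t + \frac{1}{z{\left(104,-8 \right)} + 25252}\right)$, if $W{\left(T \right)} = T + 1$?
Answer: $\frac{210451216598280}{429209} \approx 4.9032 \cdot 10^{8}$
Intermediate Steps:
$W{\left(T \right)} = 1 + T$
$z{\left(K,v \right)} = - \frac{67}{17} + \frac{v}{17}$ ($z{\left(K,v \right)} = -4 + \frac{1 + v}{17} = -4 + \left(1 + v\right) \frac{1}{17} = -4 + \left(\frac{1}{17} + \frac{v}{17}\right) = - \frac{67}{17} + \frac{v}{17}$)
$t = -18493$ ($t = -19299 + 806 = -18493$)
$\left(-11880 - 14634\right) \left(t + \frac{1}{z{\left(104,-8 \right)} + 25252}\right) = \left(-11880 - 14634\right) \left(-18493 + \frac{1}{\left(- \frac{67}{17} + \frac{1}{17} \left(-8\right)\right) + 25252}\right) = \left(-11880 - 14634\right) \left(-18493 + \frac{1}{\left(- \frac{67}{17} - \frac{8}{17}\right) + 25252}\right) = - 26514 \left(-18493 + \frac{1}{- \frac{75}{17} + 25252}\right) = - 26514 \left(-18493 + \frac{1}{\frac{429209}{17}}\right) = - 26514 \left(-18493 + \frac{17}{429209}\right) = \left(-26514\right) \left(- \frac{7937362020}{429209}\right) = \frac{210451216598280}{429209}$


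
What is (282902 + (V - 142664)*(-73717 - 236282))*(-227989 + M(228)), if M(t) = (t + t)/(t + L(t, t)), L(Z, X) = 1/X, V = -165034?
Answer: -1130509943578820391188/51985 ≈ -2.1747e+16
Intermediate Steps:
M(t) = 2*t/(t + 1/t) (M(t) = (t + t)/(t + 1/t) = (2*t)/(t + 1/t) = 2*t/(t + 1/t))
(282902 + (V - 142664)*(-73717 - 236282))*(-227989 + M(228)) = (282902 + (-165034 - 142664)*(-73717 - 236282))*(-227989 + 2*228²/(1 + 228²)) = (282902 - 307698*(-309999))*(-227989 + 2*51984/(1 + 51984)) = (282902 + 95386072302)*(-227989 + 2*51984/51985) = 95386355204*(-227989 + 2*51984*(1/51985)) = 95386355204*(-227989 + 103968/51985) = 95386355204*(-11851904197/51985) = -1130509943578820391188/51985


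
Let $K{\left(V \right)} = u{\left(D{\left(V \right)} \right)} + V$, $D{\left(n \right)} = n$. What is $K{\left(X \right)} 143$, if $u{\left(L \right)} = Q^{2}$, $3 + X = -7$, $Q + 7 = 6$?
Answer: $-1287$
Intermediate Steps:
$Q = -1$ ($Q = -7 + 6 = -1$)
$X = -10$ ($X = -3 - 7 = -10$)
$u{\left(L \right)} = 1$ ($u{\left(L \right)} = \left(-1\right)^{2} = 1$)
$K{\left(V \right)} = 1 + V$
$K{\left(X \right)} 143 = \left(1 - 10\right) 143 = \left(-9\right) 143 = -1287$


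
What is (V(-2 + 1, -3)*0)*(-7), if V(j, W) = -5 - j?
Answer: 0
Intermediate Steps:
(V(-2 + 1, -3)*0)*(-7) = ((-5 - (-2 + 1))*0)*(-7) = ((-5 - 1*(-1))*0)*(-7) = ((-5 + 1)*0)*(-7) = -4*0*(-7) = 0*(-7) = 0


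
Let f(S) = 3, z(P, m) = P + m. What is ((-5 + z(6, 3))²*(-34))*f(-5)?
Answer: -1632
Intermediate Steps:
((-5 + z(6, 3))²*(-34))*f(-5) = ((-5 + (6 + 3))²*(-34))*3 = ((-5 + 9)²*(-34))*3 = (4²*(-34))*3 = (16*(-34))*3 = -544*3 = -1632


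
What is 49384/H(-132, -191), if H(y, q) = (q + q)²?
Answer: 12346/36481 ≈ 0.33842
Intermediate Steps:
H(y, q) = 4*q² (H(y, q) = (2*q)² = 4*q²)
49384/H(-132, -191) = 49384/((4*(-191)²)) = 49384/((4*36481)) = 49384/145924 = 49384*(1/145924) = 12346/36481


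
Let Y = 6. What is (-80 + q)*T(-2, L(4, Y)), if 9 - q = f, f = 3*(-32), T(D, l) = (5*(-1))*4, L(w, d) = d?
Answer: -500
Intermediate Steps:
T(D, l) = -20 (T(D, l) = -5*4 = -20)
f = -96
q = 105 (q = 9 - 1*(-96) = 9 + 96 = 105)
(-80 + q)*T(-2, L(4, Y)) = (-80 + 105)*(-20) = 25*(-20) = -500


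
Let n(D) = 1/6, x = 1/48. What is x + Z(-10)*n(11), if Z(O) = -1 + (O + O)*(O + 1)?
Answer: 1433/48 ≈ 29.854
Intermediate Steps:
x = 1/48 ≈ 0.020833
Z(O) = -1 + 2*O*(1 + O) (Z(O) = -1 + (2*O)*(1 + O) = -1 + 2*O*(1 + O))
n(D) = ⅙
x + Z(-10)*n(11) = 1/48 + (-1 + 2*(-10) + 2*(-10)²)*(⅙) = 1/48 + (-1 - 20 + 2*100)*(⅙) = 1/48 + (-1 - 20 + 200)*(⅙) = 1/48 + 179*(⅙) = 1/48 + 179/6 = 1433/48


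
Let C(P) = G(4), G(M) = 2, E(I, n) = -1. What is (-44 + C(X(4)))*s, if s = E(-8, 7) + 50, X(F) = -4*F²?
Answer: -2058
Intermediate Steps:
C(P) = 2
s = 49 (s = -1 + 50 = 49)
(-44 + C(X(4)))*s = (-44 + 2)*49 = -42*49 = -2058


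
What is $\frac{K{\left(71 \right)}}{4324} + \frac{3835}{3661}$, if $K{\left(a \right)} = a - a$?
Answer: $\frac{3835}{3661} \approx 1.0475$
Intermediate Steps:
$K{\left(a \right)} = 0$
$\frac{K{\left(71 \right)}}{4324} + \frac{3835}{3661} = \frac{0}{4324} + \frac{3835}{3661} = 0 \cdot \frac{1}{4324} + 3835 \cdot \frac{1}{3661} = 0 + \frac{3835}{3661} = \frac{3835}{3661}$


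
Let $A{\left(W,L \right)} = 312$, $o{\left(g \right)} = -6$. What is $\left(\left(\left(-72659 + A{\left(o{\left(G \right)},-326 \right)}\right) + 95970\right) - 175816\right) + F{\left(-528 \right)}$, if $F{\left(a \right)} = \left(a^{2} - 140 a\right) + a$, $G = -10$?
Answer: $199983$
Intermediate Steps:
$F{\left(a \right)} = a^{2} - 139 a$
$\left(\left(\left(-72659 + A{\left(o{\left(G \right)},-326 \right)}\right) + 95970\right) - 175816\right) + F{\left(-528 \right)} = \left(\left(\left(-72659 + 312\right) + 95970\right) - 175816\right) - 528 \left(-139 - 528\right) = \left(\left(-72347 + 95970\right) - 175816\right) - -352176 = \left(23623 - 175816\right) + 352176 = -152193 + 352176 = 199983$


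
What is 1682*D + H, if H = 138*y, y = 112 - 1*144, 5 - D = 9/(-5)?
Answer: 35108/5 ≈ 7021.6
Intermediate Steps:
D = 34/5 (D = 5 - 9/(-5) = 5 - 9*(-1)/5 = 5 - 1*(-9/5) = 5 + 9/5 = 34/5 ≈ 6.8000)
y = -32 (y = 112 - 144 = -32)
H = -4416 (H = 138*(-32) = -4416)
1682*D + H = 1682*(34/5) - 4416 = 57188/5 - 4416 = 35108/5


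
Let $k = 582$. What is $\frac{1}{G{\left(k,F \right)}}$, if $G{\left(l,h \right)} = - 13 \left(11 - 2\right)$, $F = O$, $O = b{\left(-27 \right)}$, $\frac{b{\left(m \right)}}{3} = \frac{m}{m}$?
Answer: $- \frac{1}{117} \approx -0.008547$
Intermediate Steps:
$b{\left(m \right)} = 3$ ($b{\left(m \right)} = 3 \frac{m}{m} = 3 \cdot 1 = 3$)
$O = 3$
$F = 3$
$G{\left(l,h \right)} = -117$ ($G{\left(l,h \right)} = \left(-13\right) 9 = -117$)
$\frac{1}{G{\left(k,F \right)}} = \frac{1}{-117} = - \frac{1}{117}$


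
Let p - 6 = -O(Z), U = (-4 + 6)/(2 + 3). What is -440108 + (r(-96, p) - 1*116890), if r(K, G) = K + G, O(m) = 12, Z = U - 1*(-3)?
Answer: -557100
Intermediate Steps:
U = ⅖ (U = 2/5 = 2*(⅕) = ⅖ ≈ 0.40000)
Z = 17/5 (Z = ⅖ - 1*(-3) = ⅖ + 3 = 17/5 ≈ 3.4000)
p = -6 (p = 6 - 1*12 = 6 - 12 = -6)
r(K, G) = G + K
-440108 + (r(-96, p) - 1*116890) = -440108 + ((-6 - 96) - 1*116890) = -440108 + (-102 - 116890) = -440108 - 116992 = -557100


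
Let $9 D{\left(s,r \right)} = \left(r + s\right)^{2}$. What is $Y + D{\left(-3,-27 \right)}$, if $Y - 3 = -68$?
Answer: $35$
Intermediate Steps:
$D{\left(s,r \right)} = \frac{\left(r + s\right)^{2}}{9}$
$Y = -65$ ($Y = 3 - 68 = -65$)
$Y + D{\left(-3,-27 \right)} = -65 + \frac{\left(-27 - 3\right)^{2}}{9} = -65 + \frac{\left(-30\right)^{2}}{9} = -65 + \frac{1}{9} \cdot 900 = -65 + 100 = 35$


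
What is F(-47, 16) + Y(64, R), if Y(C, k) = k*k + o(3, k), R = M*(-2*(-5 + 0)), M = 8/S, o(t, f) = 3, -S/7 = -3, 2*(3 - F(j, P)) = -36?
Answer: 16984/441 ≈ 38.512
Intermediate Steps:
F(j, P) = 21 (F(j, P) = 3 - ½*(-36) = 3 + 18 = 21)
S = 21 (S = -7*(-3) = 21)
M = 8/21 ≈ 0.38095
R = 80/21 (R = 8*(-2*(-5 + 0))/21 = 8*(-2*(-5))/21 = (8/21)*10 = 80/21 ≈ 3.8095)
Y(C, k) = 3 + k² (Y(C, k) = k*k + 3 = k² + 3 = 3 + k²)
F(-47, 16) + Y(64, R) = 21 + (3 + (80/21)²) = 21 + (3 + 6400/441) = 21 + 7723/441 = 16984/441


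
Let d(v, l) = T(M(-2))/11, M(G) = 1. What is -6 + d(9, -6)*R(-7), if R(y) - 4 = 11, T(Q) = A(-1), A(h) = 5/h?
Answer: -141/11 ≈ -12.818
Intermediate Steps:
T(Q) = -5 (T(Q) = 5/(-1) = 5*(-1) = -5)
R(y) = 15 (R(y) = 4 + 11 = 15)
d(v, l) = -5/11
-6 + d(9, -6)*R(-7) = -6 - 5/11*15 = -6 - 75/11 = -141/11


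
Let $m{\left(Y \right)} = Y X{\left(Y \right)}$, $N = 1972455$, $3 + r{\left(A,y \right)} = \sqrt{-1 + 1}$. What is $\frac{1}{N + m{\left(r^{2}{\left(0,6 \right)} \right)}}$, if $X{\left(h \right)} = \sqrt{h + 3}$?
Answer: $\frac{657485}{1296859575351} - \frac{2 \sqrt{3}}{432286525117} \approx 5.0697 \cdot 10^{-7}$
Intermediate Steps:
$r{\left(A,y \right)} = -3$ ($r{\left(A,y \right)} = -3 + \sqrt{-1 + 1} = -3 + \sqrt{0} = -3 + 0 = -3$)
$X{\left(h \right)} = \sqrt{3 + h}$
$m{\left(Y \right)} = Y \sqrt{3 + Y}$
$\frac{1}{N + m{\left(r^{2}{\left(0,6 \right)} \right)}} = \frac{1}{1972455 + \left(-3\right)^{2} \sqrt{3 + \left(-3\right)^{2}}} = \frac{1}{1972455 + 9 \sqrt{3 + 9}} = \frac{1}{1972455 + 9 \sqrt{12}} = \frac{1}{1972455 + 9 \cdot 2 \sqrt{3}} = \frac{1}{1972455 + 18 \sqrt{3}}$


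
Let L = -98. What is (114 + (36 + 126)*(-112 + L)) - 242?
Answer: -34148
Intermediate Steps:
(114 + (36 + 126)*(-112 + L)) - 242 = (114 + (36 + 126)*(-112 - 98)) - 242 = (114 + 162*(-210)) - 242 = (114 - 34020) - 242 = -33906 - 242 = -34148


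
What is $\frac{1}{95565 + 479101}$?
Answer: $\frac{1}{574666} \approx 1.7401 \cdot 10^{-6}$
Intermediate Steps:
$\frac{1}{95565 + 479101} = \frac{1}{574666}$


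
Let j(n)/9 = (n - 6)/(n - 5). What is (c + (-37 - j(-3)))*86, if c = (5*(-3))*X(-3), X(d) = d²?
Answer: -62651/4 ≈ -15663.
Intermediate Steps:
j(n) = 9*(-6 + n)/(-5 + n) (j(n) = 9*((n - 6)/(n - 5)) = 9*((-6 + n)/(-5 + n)) = 9*(-6 + n)/(-5 + n))
c = -135 (c = (5*(-3))*(-3)² = -15*9 = -135)
(c + (-37 - j(-3)))*86 = (-135 + (-37 - 9*(-6 - 3)/(-5 - 3)))*86 = (-135 + (-37 - 9*(-9)/(-8)))*86 = (-135 + (-37 - 9*(-1)*(-9)/8))*86 = (-135 + (-37 - 1*81/8))*86 = (-135 + (-37 - 81/8))*86 = (-135 - 377/8)*86 = -1457/8*86 = -62651/4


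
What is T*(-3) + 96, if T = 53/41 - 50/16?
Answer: 33291/328 ≈ 101.50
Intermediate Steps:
T = -601/328 (T = 53*(1/41) - 50*1/16 = 53/41 - 25/8 = -601/328 ≈ -1.8323)
T*(-3) + 96 = -601/328*(-3) + 96 = 1803/328 + 96 = 33291/328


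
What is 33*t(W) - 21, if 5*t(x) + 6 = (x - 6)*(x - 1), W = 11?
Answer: 1347/5 ≈ 269.40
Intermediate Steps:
t(x) = -6/5 + (-1 + x)*(-6 + x)/5 (t(x) = -6/5 + ((x - 6)*(x - 1))/5 = -6/5 + ((-6 + x)*(-1 + x))/5 = -6/5 + ((-1 + x)*(-6 + x))/5 = -6/5 + (-1 + x)*(-6 + x)/5)
33*t(W) - 21 = 33*((1/5)*11*(-7 + 11)) - 21 = 33*((1/5)*11*4) - 21 = 33*(44/5) - 21 = 1452/5 - 21 = 1347/5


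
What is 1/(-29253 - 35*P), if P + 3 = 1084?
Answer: -1/67088 ≈ -1.4906e-5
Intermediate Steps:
P = 1081 (P = -3 + 1084 = 1081)
1/(-29253 - 35*P) = 1/(-29253 - 35*1081) = 1/(-29253 - 37835) = 1/(-67088) = -1/67088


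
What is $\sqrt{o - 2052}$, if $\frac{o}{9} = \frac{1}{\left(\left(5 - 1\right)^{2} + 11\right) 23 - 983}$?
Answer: $\frac{3 i \sqrt{29878394}}{362} \approx 45.299 i$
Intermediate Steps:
$o = - \frac{9}{362}$ ($o = \frac{9}{\left(\left(5 - 1\right)^{2} + 11\right) 23 - 983} = \frac{9}{\left(4^{2} + 11\right) 23 - 983} = \frac{9}{\left(16 + 11\right) 23 - 983} = \frac{9}{27 \cdot 23 - 983} = \frac{9}{621 - 983} = \frac{9}{-362} = 9 \left(- \frac{1}{362}\right) = - \frac{9}{362} \approx -0.024862$)
$\sqrt{o - 2052} = \sqrt{- \frac{9}{362} - 2052} = \sqrt{- \frac{742833}{362}} = \frac{3 i \sqrt{29878394}}{362}$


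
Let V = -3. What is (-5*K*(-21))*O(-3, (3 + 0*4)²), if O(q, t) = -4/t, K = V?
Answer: 140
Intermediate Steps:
K = -3
(-5*K*(-21))*O(-3, (3 + 0*4)²) = (-5*(-3)*(-21))*(-4/(3 + 0*4)²) = (15*(-21))*(-4/(3 + 0)²) = -(-1260)/(3²) = -(-1260)/9 = -315*(-4/9) = 140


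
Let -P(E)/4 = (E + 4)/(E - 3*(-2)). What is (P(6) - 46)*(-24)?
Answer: 1184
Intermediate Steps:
P(E) = -4*(4 + E)/(6 + E) (P(E) = -4*(E + 4)/(E - 3*(-2)) = -4*(4 + E)/(E + 6) = -4*(4 + E)/(6 + E))
(P(6) - 46)*(-24) = (4*(-4 - 1*6)/(6 + 6) - 46)*(-24) = (4*(-4 - 6)/12 - 46)*(-24) = (4*(1/12)*(-10) - 46)*(-24) = (-10/3 - 46)*(-24) = -148/3*(-24) = 1184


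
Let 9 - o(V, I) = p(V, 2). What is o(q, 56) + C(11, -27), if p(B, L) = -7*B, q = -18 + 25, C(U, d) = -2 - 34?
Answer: 22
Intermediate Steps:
C(U, d) = -36
q = 7
o(V, I) = 9 + 7*V (o(V, I) = 9 - (-7)*V = 9 + 7*V)
o(q, 56) + C(11, -27) = (9 + 7*7) - 36 = (9 + 49) - 36 = 58 - 36 = 22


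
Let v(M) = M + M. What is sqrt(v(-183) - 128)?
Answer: I*sqrt(494) ≈ 22.226*I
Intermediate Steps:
v(M) = 2*M
sqrt(v(-183) - 128) = sqrt(2*(-183) - 128) = sqrt(-366 - 128) = sqrt(-494) = I*sqrt(494)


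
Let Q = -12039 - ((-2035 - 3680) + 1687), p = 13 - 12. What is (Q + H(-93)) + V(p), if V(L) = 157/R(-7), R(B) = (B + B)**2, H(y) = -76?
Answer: -1584895/196 ≈ -8086.2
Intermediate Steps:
R(B) = 4*B**2 (R(B) = (2*B)**2 = 4*B**2)
p = 1
Q = -8011 (Q = -12039 - (-5715 + 1687) = -12039 - 1*(-4028) = -12039 + 4028 = -8011)
V(L) = 157/196 (V(L) = 157/((4*(-7)**2)) = 157/((4*49)) = 157/196)
(Q + H(-93)) + V(p) = (-8011 - 76) + 157/196 = -8087 + 157/196 = -1584895/196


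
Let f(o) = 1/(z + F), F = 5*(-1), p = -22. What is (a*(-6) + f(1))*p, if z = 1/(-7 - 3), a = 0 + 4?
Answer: 27148/51 ≈ 532.31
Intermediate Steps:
a = 4
F = -5
z = -1/10 (z = 1/(-10) = -1/10 ≈ -0.10000)
f(o) = -10/51 (f(o) = 1/(-1/10 - 5) = 1/(-51/10) = -10/51)
(a*(-6) + f(1))*p = (4*(-6) - 10/51)*(-22) = (-24 - 10/51)*(-22) = -1234/51*(-22) = 27148/51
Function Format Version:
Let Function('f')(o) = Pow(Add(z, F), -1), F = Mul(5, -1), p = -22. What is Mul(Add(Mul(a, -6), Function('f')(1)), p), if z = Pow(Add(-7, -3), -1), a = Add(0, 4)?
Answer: Rational(27148, 51) ≈ 532.31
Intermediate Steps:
a = 4
F = -5
z = Rational(-1, 10) (z = Pow(-10, -1) = Rational(-1, 10) ≈ -0.10000)
Function('f')(o) = Rational(-10, 51) (Function('f')(o) = Pow(Add(Rational(-1, 10), -5), -1) = Pow(Rational(-51, 10), -1) = Rational(-10, 51))
Mul(Add(Mul(a, -6), Function('f')(1)), p) = Mul(Add(Mul(4, -6), Rational(-10, 51)), -22) = Mul(Add(-24, Rational(-10, 51)), -22) = Mul(Rational(-1234, 51), -22) = Rational(27148, 51)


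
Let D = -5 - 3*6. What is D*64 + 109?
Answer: -1363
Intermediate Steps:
D = -23 (D = -5 - 18 = -23)
D*64 + 109 = -23*64 + 109 = -1472 + 109 = -1363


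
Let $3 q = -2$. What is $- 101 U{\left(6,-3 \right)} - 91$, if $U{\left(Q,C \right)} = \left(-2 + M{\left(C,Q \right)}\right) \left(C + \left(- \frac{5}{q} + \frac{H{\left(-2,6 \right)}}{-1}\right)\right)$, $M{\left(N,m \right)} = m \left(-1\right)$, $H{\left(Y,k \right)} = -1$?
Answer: $4353$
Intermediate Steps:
$q = - \frac{2}{3}$ ($q = \frac{1}{3} \left(-2\right) = - \frac{2}{3} \approx -0.66667$)
$M{\left(N,m \right)} = - m$
$U{\left(Q,C \right)} = \left(-2 - Q\right) \left(\frac{17}{2} + C\right)$ ($U{\left(Q,C \right)} = \left(-2 - Q\right) \left(C - \left(-1 - \frac{15}{2}\right)\right) = \left(-2 - Q\right) \left(C - - \frac{17}{2}\right) = \left(-2 - Q\right) \left(C + \left(\frac{15}{2} + 1\right)\right) = \left(-2 - Q\right) \left(C + \frac{17}{2}\right) = \left(-2 - Q\right) \left(\frac{17}{2} + C\right)$)
$- 101 U{\left(6,-3 \right)} - 91 = - 101 \left(-17 - -6 - 51 - \left(-3\right) 6\right) - 91 = - 101 \left(-17 + 6 - 51 + 18\right) - 91 = \left(-101\right) \left(-44\right) - 91 = 4444 - 91 = 4353$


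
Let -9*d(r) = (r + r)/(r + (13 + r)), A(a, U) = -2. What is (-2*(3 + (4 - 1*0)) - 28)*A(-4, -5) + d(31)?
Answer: 56638/675 ≈ 83.908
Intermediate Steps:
d(r) = -2*r/(9*(13 + 2*r)) (d(r) = -(r + r)/(9*(r + (13 + r))) = -2*r/(9*(13 + 2*r)))
(-2*(3 + (4 - 1*0)) - 28)*A(-4, -5) + d(31) = (-2*(3 + (4 - 1*0)) - 28)*(-2) - 2*31/(117 + 18*31) = (-2*(3 + (4 + 0)) - 28)*(-2) - 2*31/(117 + 558) = (-2*(3 + 4) - 28)*(-2) - 2*31/675 = (-2*7 - 28)*(-2) - 2*31*1/675 = (-14 - 28)*(-2) - 62/675 = -42*(-2) - 62/675 = 84 - 62/675 = 56638/675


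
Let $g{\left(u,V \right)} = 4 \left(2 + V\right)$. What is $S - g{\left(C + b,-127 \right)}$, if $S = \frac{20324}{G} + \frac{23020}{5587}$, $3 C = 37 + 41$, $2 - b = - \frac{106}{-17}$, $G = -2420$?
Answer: $\frac{1675607053}{3380135} \approx 495.72$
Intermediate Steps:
$b = - \frac{72}{17}$ ($b = 2 - - \frac{106}{-17} = 2 - \left(-106\right) \left(- \frac{1}{17}\right) = 2 - \frac{106}{17} = - \frac{72}{17} \approx -4.2353$)
$C = 26$ ($C = \frac{37 + 41}{3} = \frac{1}{3} \cdot 78 = 26$)
$g{\left(u,V \right)} = 8 + 4 V$
$S = - \frac{14460447}{3380135}$ ($S = \frac{20324}{-2420} + \frac{23020}{5587} = 20324 \left(- \frac{1}{2420}\right) + 23020 \cdot \frac{1}{5587} = - \frac{5081}{605} + \frac{23020}{5587} = - \frac{14460447}{3380135} \approx -4.2781$)
$S - g{\left(C + b,-127 \right)} = - \frac{14460447}{3380135} - \left(8 + 4 \left(-127\right)\right) = - \frac{14460447}{3380135} - \left(8 - 508\right) = - \frac{14460447}{3380135} - -500 = - \frac{14460447}{3380135} + 500 = \frac{1675607053}{3380135}$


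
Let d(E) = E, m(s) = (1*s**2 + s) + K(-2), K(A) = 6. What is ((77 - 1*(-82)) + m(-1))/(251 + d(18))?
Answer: 165/269 ≈ 0.61338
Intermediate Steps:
m(s) = 6 + s + s**2 (m(s) = (1*s**2 + s) + 6 = (s**2 + s) + 6 = (s + s**2) + 6 = 6 + s + s**2)
((77 - 1*(-82)) + m(-1))/(251 + d(18)) = ((77 - 1*(-82)) + (6 - 1 + (-1)**2))/(251 + 18) = ((77 + 82) + (6 - 1 + 1))/269 = (159 + 6)*(1/269) = 165*(1/269) = 165/269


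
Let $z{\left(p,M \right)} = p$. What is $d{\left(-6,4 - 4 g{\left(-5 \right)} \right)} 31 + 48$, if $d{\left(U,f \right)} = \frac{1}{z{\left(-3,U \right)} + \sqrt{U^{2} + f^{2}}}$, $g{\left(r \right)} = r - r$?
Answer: $\frac{2157}{43} + \frac{62 \sqrt{13}}{43} \approx 55.362$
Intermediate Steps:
$g{\left(r \right)} = 0$
$d{\left(U,f \right)} = \frac{1}{-3 + \sqrt{U^{2} + f^{2}}}$
$d{\left(-6,4 - 4 g{\left(-5 \right)} \right)} 31 + 48 = \frac{1}{-3 + \sqrt{\left(-6\right)^{2} + \left(4 - 0\right)^{2}}} \cdot 31 + 48 = \frac{1}{-3 + \sqrt{36 + \left(4 + 0\right)^{2}}} \cdot 31 + 48 = \frac{1}{-3 + \sqrt{36 + 4^{2}}} \cdot 31 + 48 = \frac{1}{-3 + \sqrt{36 + 16}} \cdot 31 + 48 = \frac{1}{-3 + \sqrt{52}} \cdot 31 + 48 = \frac{1}{-3 + 2 \sqrt{13}} \cdot 31 + 48 = \frac{31}{-3 + 2 \sqrt{13}} + 48 = 48 + \frac{31}{-3 + 2 \sqrt{13}}$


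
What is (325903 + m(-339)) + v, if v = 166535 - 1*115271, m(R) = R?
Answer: 376828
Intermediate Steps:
v = 51264 (v = 166535 - 115271 = 51264)
(325903 + m(-339)) + v = (325903 - 339) + 51264 = 325564 + 51264 = 376828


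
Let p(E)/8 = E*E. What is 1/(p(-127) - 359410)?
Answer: -1/230378 ≈ -4.3407e-6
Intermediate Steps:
p(E) = 8*E² (p(E) = 8*(E*E) = 8*E²)
1/(p(-127) - 359410) = 1/(8*(-127)² - 359410) = 1/(8*16129 - 359410) = 1/(129032 - 359410) = 1/(-230378) = -1/230378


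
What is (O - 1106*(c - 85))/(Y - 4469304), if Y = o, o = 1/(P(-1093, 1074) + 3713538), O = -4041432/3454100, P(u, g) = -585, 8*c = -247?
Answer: -1643596726590845379/57318425841101265100 ≈ -0.028675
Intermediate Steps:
c = -247/8 (c = (⅛)*(-247) = -247/8 ≈ -30.875)
O = -1010358/863525 (O = -4041432*1/3454100 = -1010358/863525 ≈ -1.1700)
o = 1/3712953 (o = 1/(-585 + 3713538) = 1/3712953 ≈ 2.6933e-7)
Y = 1/3712953 ≈ 2.6933e-7
(O - 1106*(c - 85))/(Y - 4469304) = (-1010358/863525 - 1106*(-247/8 - 85))/(1/3712953 - 4469304) = (-1010358/863525 - 1106*(-927/8))/(-16594315694711/3712953) = (-1010358/863525 + 512631/4)*(-3712953/16594315694711) = (442665642843/3454100)*(-3712953/16594315694711) = -1643596726590845379/57318425841101265100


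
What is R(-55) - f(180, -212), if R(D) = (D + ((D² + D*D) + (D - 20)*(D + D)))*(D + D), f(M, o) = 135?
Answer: -1567085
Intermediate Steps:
R(D) = 2*D*(D + 2*D² + 2*D*(-20 + D)) (R(D) = (D + ((D² + D²) + (-20 + D)*(2*D)))*(2*D) = (D + (2*D² + 2*D*(-20 + D)))*(2*D) = (D + 2*D² + 2*D*(-20 + D))*(2*D) = 2*D*(D + 2*D² + 2*D*(-20 + D)))
R(-55) - f(180, -212) = (-55)²*(-78 + 8*(-55)) - 1*135 = 3025*(-78 - 440) - 135 = 3025*(-518) - 135 = -1566950 - 135 = -1567085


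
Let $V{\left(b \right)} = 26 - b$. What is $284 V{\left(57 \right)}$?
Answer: $-8804$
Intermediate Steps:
$284 V{\left(57 \right)} = 284 \left(26 - 57\right) = 284 \left(-31\right) = -8804$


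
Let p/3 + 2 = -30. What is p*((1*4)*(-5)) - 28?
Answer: 1892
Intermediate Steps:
p = -96 (p = -6 + 3*(-30) = -6 - 90 = -96)
p*((1*4)*(-5)) - 28 = -96*1*4*(-5) - 28 = -384*(-5) - 28 = -96*(-20) - 28 = 1920 - 28 = 1892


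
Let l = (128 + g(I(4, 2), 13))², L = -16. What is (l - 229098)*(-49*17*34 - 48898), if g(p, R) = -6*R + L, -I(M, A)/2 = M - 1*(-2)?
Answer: 17601681240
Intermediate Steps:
I(M, A) = -4 - 2*M (I(M, A) = -2*(M - 1*(-2)) = -2*(M + 2) = -2*(2 + M) = -4 - 2*M)
g(p, R) = -16 - 6*R (g(p, R) = -6*R - 16 = -16 - 6*R)
l = 1156 (l = (128 + (-16 - 6*13))² = (128 + (-16 - 78))² = (128 - 94)² = 34² = 1156)
(l - 229098)*(-49*17*34 - 48898) = (1156 - 229098)*(-49*17*34 - 48898) = -227942*(-833*34 - 48898) = -227942*(-28322 - 48898) = -227942*(-77220) = 17601681240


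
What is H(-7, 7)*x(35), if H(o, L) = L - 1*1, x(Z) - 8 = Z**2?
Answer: 7398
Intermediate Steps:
x(Z) = 8 + Z**2
H(o, L) = -1 + L (H(o, L) = L - 1 = -1 + L)
H(-7, 7)*x(35) = (-1 + 7)*(8 + 35**2) = 6*(8 + 1225) = 6*1233 = 7398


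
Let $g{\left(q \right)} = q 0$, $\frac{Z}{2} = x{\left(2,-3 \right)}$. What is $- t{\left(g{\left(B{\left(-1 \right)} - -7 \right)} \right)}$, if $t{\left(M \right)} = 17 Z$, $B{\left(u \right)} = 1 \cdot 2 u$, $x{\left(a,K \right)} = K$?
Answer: $102$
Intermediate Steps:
$Z = -6$ ($Z = 2 \left(-3\right) = -6$)
$B{\left(u \right)} = 2 u$
$g{\left(q \right)} = 0$
$t{\left(M \right)} = -102$ ($t{\left(M \right)} = 17 \left(-6\right) = -102$)
$- t{\left(g{\left(B{\left(-1 \right)} - -7 \right)} \right)} = \left(-1\right) \left(-102\right) = 102$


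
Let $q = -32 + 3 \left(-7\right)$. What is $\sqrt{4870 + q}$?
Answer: $\sqrt{4817} \approx 69.405$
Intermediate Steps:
$q = -53$ ($q = -32 - 21 = -53$)
$\sqrt{4870 + q} = \sqrt{4870 - 53} = \sqrt{4817}$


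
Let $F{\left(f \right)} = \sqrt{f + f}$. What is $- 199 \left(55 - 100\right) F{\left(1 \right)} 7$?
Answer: $62685 \sqrt{2} \approx 88650.0$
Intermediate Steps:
$F{\left(f \right)} = \sqrt{2} \sqrt{f}$ ($F{\left(f \right)} = \sqrt{2 f} = \sqrt{2} \sqrt{f}$)
$- 199 \left(55 - 100\right) F{\left(1 \right)} 7 = - 199 \left(55 - 100\right) \sqrt{2} \sqrt{1} \cdot 7 = - 199 \left(55 - 100\right) \sqrt{2} \cdot 1 \cdot 7 = \left(-199\right) \left(-45\right) \sqrt{2} \cdot 7 = 8955 \cdot 7 \sqrt{2} = 62685 \sqrt{2}$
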